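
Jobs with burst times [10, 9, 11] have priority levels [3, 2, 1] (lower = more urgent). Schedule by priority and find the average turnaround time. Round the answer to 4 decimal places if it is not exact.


Sort by priority (ascending = highest first):
Order: [(1, 11), (2, 9), (3, 10)]
Completion times:
  Priority 1, burst=11, C=11
  Priority 2, burst=9, C=20
  Priority 3, burst=10, C=30
Average turnaround = 61/3 = 20.3333

20.3333


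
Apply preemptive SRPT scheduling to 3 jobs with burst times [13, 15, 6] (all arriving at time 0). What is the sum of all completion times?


Since all jobs arrive at t=0, SRPT equals SPT ordering.
SPT order: [6, 13, 15]
Completion times:
  Job 1: p=6, C=6
  Job 2: p=13, C=19
  Job 3: p=15, C=34
Total completion time = 6 + 19 + 34 = 59

59


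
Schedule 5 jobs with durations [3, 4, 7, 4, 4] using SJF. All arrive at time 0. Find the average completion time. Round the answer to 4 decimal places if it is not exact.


SJF order (ascending): [3, 4, 4, 4, 7]
Completion times:
  Job 1: burst=3, C=3
  Job 2: burst=4, C=7
  Job 3: burst=4, C=11
  Job 4: burst=4, C=15
  Job 5: burst=7, C=22
Average completion = 58/5 = 11.6

11.6


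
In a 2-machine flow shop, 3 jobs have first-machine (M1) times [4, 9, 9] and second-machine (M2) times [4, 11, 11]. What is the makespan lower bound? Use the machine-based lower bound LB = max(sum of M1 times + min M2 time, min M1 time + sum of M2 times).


LB1 = sum(M1 times) + min(M2 times) = 22 + 4 = 26
LB2 = min(M1 times) + sum(M2 times) = 4 + 26 = 30
Lower bound = max(LB1, LB2) = max(26, 30) = 30

30


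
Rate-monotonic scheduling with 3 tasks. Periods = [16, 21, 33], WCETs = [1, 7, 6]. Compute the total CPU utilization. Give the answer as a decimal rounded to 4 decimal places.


Compute individual utilizations (exact fractions):
  Task 1: C/T = 1/16 (approx. 0.0625)
  Task 2: C/T = 7/21 = 1/3 (approx. 0.3333)
  Task 3: C/T = 6/33 = 2/11 (approx. 0.1818)
Total utilization U = 1/16 + 1/3 + 2/11 = 305/528
Rounded to 4 decimal places: U = 0.5777
RM (Liu & Layland) bound for 3 tasks = 0.779763; compare with U = 305/528 (approx. 0.577652)
U <= bound, so schedulable by RM sufficient condition.

0.5777


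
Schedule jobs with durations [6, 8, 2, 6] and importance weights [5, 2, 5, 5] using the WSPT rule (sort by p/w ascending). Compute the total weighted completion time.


Compute p/w ratios and sort ascending (WSPT): [(2, 5), (6, 5), (6, 5), (8, 2)]
Compute weighted completion times:
  Job (p=2,w=5): C=2, w*C=5*2=10
  Job (p=6,w=5): C=8, w*C=5*8=40
  Job (p=6,w=5): C=14, w*C=5*14=70
  Job (p=8,w=2): C=22, w*C=2*22=44
Total weighted completion time = 164

164


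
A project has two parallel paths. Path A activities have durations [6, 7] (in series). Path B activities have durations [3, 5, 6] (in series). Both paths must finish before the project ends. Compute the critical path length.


Path A total = 6 + 7 = 13
Path B total = 3 + 5 + 6 = 14
Critical path = longest path = max(13, 14) = 14

14


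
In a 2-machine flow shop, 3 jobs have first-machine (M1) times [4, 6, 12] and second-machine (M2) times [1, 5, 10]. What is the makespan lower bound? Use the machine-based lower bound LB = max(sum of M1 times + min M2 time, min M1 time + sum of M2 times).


LB1 = sum(M1 times) + min(M2 times) = 22 + 1 = 23
LB2 = min(M1 times) + sum(M2 times) = 4 + 16 = 20
Lower bound = max(LB1, LB2) = max(23, 20) = 23

23


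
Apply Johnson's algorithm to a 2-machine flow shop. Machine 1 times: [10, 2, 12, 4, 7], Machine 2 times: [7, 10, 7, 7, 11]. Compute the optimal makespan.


Apply Johnson's rule:
  Group 1 (a <= b): [(2, 2, 10), (4, 4, 7), (5, 7, 11)]
  Group 2 (a > b): [(1, 10, 7), (3, 12, 7)]
Optimal job order: [2, 4, 5, 1, 3]
Schedule:
  Job 2: M1 done at 2, M2 done at 12
  Job 4: M1 done at 6, M2 done at 19
  Job 5: M1 done at 13, M2 done at 30
  Job 1: M1 done at 23, M2 done at 37
  Job 3: M1 done at 35, M2 done at 44
Makespan = 44

44


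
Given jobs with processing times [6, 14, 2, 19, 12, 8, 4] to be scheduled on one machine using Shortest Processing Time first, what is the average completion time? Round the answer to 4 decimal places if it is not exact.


Sort jobs by processing time (SPT order): [2, 4, 6, 8, 12, 14, 19]
Compute completion times sequentially:
  Job 1: processing = 2, completes at 2
  Job 2: processing = 4, completes at 6
  Job 3: processing = 6, completes at 12
  Job 4: processing = 8, completes at 20
  Job 5: processing = 12, completes at 32
  Job 6: processing = 14, completes at 46
  Job 7: processing = 19, completes at 65
Sum of completion times = 183
Average completion time = 183/7 = 26.1429

26.1429


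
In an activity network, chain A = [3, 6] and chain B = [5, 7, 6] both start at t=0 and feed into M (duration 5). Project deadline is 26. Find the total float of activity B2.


Forward pass: ES(B2) = sum of predecessors on chain B = 5
EF = ES + duration = 5 + 7 = 12
Backward pass: LF(M) = deadline = 26; LS(M) = 26 - 5 = 21
LF(B2) = LS(M) - sum(successors on chain B) = 21 - 6 = 15
LS = LF - duration = 15 - 7 = 8
Total float = LS - ES = 8 - 5 = 3

3


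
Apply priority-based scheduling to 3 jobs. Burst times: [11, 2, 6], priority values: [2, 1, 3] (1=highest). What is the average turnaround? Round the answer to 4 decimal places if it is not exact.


Sort by priority (ascending = highest first):
Order: [(1, 2), (2, 11), (3, 6)]
Completion times:
  Priority 1, burst=2, C=2
  Priority 2, burst=11, C=13
  Priority 3, burst=6, C=19
Average turnaround = 34/3 = 11.3333

11.3333


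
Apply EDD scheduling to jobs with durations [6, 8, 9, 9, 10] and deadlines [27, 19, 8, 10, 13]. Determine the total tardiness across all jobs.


Sort by due date (EDD order): [(9, 8), (9, 10), (10, 13), (8, 19), (6, 27)]
Compute completion times and tardiness:
  Job 1: p=9, d=8, C=9, tardiness=max(0,9-8)=1
  Job 2: p=9, d=10, C=18, tardiness=max(0,18-10)=8
  Job 3: p=10, d=13, C=28, tardiness=max(0,28-13)=15
  Job 4: p=8, d=19, C=36, tardiness=max(0,36-19)=17
  Job 5: p=6, d=27, C=42, tardiness=max(0,42-27)=15
Total tardiness = 56

56


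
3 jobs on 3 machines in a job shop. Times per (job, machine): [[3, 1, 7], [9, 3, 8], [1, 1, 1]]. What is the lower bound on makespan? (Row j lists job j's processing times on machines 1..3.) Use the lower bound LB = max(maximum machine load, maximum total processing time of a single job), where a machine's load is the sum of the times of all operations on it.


Machine loads:
  Machine 1: 3 + 9 + 1 = 13
  Machine 2: 1 + 3 + 1 = 5
  Machine 3: 7 + 8 + 1 = 16
Max machine load = 16
Job totals:
  Job 1: 11
  Job 2: 20
  Job 3: 3
Max job total = 20
Lower bound = max(16, 20) = 20

20


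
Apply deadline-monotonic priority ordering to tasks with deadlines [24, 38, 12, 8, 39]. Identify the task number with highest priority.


Sort tasks by relative deadline (ascending):
  Task 4: deadline = 8
  Task 3: deadline = 12
  Task 1: deadline = 24
  Task 2: deadline = 38
  Task 5: deadline = 39
Priority order (highest first): [4, 3, 1, 2, 5]
Highest priority task = 4

4


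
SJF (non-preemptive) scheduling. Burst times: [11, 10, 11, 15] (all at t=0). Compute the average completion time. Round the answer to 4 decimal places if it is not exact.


SJF order (ascending): [10, 11, 11, 15]
Completion times:
  Job 1: burst=10, C=10
  Job 2: burst=11, C=21
  Job 3: burst=11, C=32
  Job 4: burst=15, C=47
Average completion = 110/4 = 27.5

27.5


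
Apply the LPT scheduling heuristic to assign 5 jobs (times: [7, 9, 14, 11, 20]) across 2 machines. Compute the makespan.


Sort jobs in decreasing order (LPT): [20, 14, 11, 9, 7]
Assign each job to the least loaded machine:
  Machine 1: jobs [20, 9], load = 29
  Machine 2: jobs [14, 11, 7], load = 32
Makespan = max load = 32

32


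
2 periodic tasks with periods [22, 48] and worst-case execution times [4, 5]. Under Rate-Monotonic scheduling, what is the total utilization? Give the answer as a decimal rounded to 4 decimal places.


Compute individual utilizations (exact fractions):
  Task 1: C/T = 4/22 = 2/11 (approx. 0.1818)
  Task 2: C/T = 5/48 (approx. 0.1042)
Total utilization U = 2/11 + 5/48 = 151/528
Rounded to 4 decimal places: U = 0.2860
RM (Liu & Layland) bound for 2 tasks = 0.828427; compare with U = 151/528 (approx. 0.285985)
U <= bound, so schedulable by RM sufficient condition.

0.2860


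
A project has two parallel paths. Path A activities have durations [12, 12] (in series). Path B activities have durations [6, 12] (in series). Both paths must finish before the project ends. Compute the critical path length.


Path A total = 12 + 12 = 24
Path B total = 6 + 12 = 18
Critical path = longest path = max(24, 18) = 24

24


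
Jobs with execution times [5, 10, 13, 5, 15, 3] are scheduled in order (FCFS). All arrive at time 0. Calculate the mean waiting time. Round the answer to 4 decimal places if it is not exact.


FCFS order (as given): [5, 10, 13, 5, 15, 3]
Waiting times:
  Job 1: wait = 0
  Job 2: wait = 5
  Job 3: wait = 15
  Job 4: wait = 28
  Job 5: wait = 33
  Job 6: wait = 48
Sum of waiting times = 129
Average waiting time = 129/6 = 21.5

21.5


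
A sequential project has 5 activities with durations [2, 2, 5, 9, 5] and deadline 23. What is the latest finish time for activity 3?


LF(activity 3) = deadline - sum of successor durations
Successors: activities 4 through 5 with durations [9, 5]
Sum of successor durations = 14
LF = 23 - 14 = 9

9


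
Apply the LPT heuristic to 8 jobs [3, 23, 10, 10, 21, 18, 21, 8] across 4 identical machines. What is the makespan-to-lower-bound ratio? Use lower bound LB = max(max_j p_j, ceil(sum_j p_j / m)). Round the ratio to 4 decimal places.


LPT order: [23, 21, 21, 18, 10, 10, 8, 3]
Machine loads after assignment: [26, 31, 29, 28]
LPT makespan = 31
Lower bound = max(max_job, ceil(total/4)) = max(23, 29) = 29
Ratio = 31 / 29 = 1.069

1.069


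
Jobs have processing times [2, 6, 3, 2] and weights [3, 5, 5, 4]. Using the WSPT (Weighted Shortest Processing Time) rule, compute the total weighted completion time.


Compute p/w ratios and sort ascending (WSPT): [(2, 4), (3, 5), (2, 3), (6, 5)]
Compute weighted completion times:
  Job (p=2,w=4): C=2, w*C=4*2=8
  Job (p=3,w=5): C=5, w*C=5*5=25
  Job (p=2,w=3): C=7, w*C=3*7=21
  Job (p=6,w=5): C=13, w*C=5*13=65
Total weighted completion time = 119

119


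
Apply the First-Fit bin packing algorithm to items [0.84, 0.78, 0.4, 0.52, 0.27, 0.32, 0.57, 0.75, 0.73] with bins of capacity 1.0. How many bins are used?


Place items sequentially using First-Fit:
  Item 0.84 -> new Bin 1
  Item 0.78 -> new Bin 2
  Item 0.4 -> new Bin 3
  Item 0.52 -> Bin 3 (now 0.92)
  Item 0.27 -> new Bin 4
  Item 0.32 -> Bin 4 (now 0.59)
  Item 0.57 -> new Bin 5
  Item 0.75 -> new Bin 6
  Item 0.73 -> new Bin 7
Total bins used = 7

7


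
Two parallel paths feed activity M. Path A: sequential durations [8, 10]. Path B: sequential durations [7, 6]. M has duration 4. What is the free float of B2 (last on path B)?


ES(B2) = sum of predecessors on chain B = 7
EF(B2) = ES + duration = 7 + 6 = 13
Successor of B2 is M. ES(M) = max(sum(A), sum(B)) = max(18, 13) = 18
Free float = ES(successor) - EF(current) = 18 - 13 = 5

5


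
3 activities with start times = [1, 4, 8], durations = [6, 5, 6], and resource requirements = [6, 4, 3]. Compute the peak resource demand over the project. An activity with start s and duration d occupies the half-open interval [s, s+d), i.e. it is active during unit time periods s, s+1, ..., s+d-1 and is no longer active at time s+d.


Each activity i is active on [start_i, start_i + duration_i).
Compute total resource usage per time slot:
  t=0: active resources = [], total = 0
  t=1: active resources = [6], total = 6
  t=2: active resources = [6], total = 6
  t=3: active resources = [6], total = 6
  t=4: active resources = [6, 4], total = 10
  t=5: active resources = [6, 4], total = 10
  t=6: active resources = [6, 4], total = 10
  t=7: active resources = [4], total = 4
  t=8: active resources = [4, 3], total = 7
  t=9: active resources = [3], total = 3
  t=10: active resources = [3], total = 3
  t=11: active resources = [3], total = 3
  t=12: active resources = [3], total = 3
  t=13: active resources = [3], total = 3
Peak resource demand = 10

10


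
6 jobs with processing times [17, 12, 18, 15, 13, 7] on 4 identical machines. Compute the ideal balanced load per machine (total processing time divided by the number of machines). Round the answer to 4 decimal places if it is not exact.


Total processing time = 17 + 12 + 18 + 15 + 13 + 7 = 82
Number of machines = 4
Ideal balanced load = 82 / 4 = 20.5

20.5


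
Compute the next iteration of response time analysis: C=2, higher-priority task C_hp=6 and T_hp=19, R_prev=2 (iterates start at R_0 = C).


R_next = C + ceil(R_prev / T_hp) * C_hp
ceil(2 / 19) = ceil(0.1053) = 1
Interference = 1 * 6 = 6
R_next = 2 + 6 = 8

8


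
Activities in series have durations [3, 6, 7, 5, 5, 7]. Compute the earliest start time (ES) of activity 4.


Activity 4 starts after activities 1 through 3 complete.
Predecessor durations: [3, 6, 7]
ES = 3 + 6 + 7 = 16

16


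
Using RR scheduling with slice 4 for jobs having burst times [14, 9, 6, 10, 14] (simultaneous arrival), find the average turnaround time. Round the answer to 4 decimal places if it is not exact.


Time quantum = 4
Execution trace:
  J1 runs 4 units, time = 4
  J2 runs 4 units, time = 8
  J3 runs 4 units, time = 12
  J4 runs 4 units, time = 16
  J5 runs 4 units, time = 20
  J1 runs 4 units, time = 24
  J2 runs 4 units, time = 28
  J3 runs 2 units, time = 30
  J4 runs 4 units, time = 34
  J5 runs 4 units, time = 38
  J1 runs 4 units, time = 42
  J2 runs 1 units, time = 43
  J4 runs 2 units, time = 45
  J5 runs 4 units, time = 49
  J1 runs 2 units, time = 51
  J5 runs 2 units, time = 53
Finish times: [51, 43, 30, 45, 53]
Average turnaround = 222/5 = 44.4

44.4


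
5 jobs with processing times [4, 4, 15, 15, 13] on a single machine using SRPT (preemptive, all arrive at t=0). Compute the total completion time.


Since all jobs arrive at t=0, SRPT equals SPT ordering.
SPT order: [4, 4, 13, 15, 15]
Completion times:
  Job 1: p=4, C=4
  Job 2: p=4, C=8
  Job 3: p=13, C=21
  Job 4: p=15, C=36
  Job 5: p=15, C=51
Total completion time = 4 + 8 + 21 + 36 + 51 = 120

120


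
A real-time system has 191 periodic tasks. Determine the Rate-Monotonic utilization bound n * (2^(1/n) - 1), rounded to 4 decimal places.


Compute 2^(1/191) = 1.0036356358
Subtract 1: 1.0036356358 - 1 = 0.0036356358
Multiply by n: 191 * 0.0036356358 = 0.6944064378
Round to 4 dp: 0.6944

0.6944


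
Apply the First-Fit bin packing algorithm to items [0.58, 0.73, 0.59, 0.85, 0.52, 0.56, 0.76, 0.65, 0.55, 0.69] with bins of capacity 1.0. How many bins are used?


Place items sequentially using First-Fit:
  Item 0.58 -> new Bin 1
  Item 0.73 -> new Bin 2
  Item 0.59 -> new Bin 3
  Item 0.85 -> new Bin 4
  Item 0.52 -> new Bin 5
  Item 0.56 -> new Bin 6
  Item 0.76 -> new Bin 7
  Item 0.65 -> new Bin 8
  Item 0.55 -> new Bin 9
  Item 0.69 -> new Bin 10
Total bins used = 10

10


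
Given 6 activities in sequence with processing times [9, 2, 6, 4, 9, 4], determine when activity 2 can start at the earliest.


Activity 2 starts after activities 1 through 1 complete.
Predecessor durations: [9]
ES = 9 = 9

9


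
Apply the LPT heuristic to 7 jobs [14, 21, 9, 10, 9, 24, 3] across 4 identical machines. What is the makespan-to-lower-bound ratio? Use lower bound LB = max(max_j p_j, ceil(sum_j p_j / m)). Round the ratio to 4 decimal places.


LPT order: [24, 21, 14, 10, 9, 9, 3]
Machine loads after assignment: [24, 21, 23, 22]
LPT makespan = 24
Lower bound = max(max_job, ceil(total/4)) = max(24, 23) = 24
Ratio = 24 / 24 = 1.0

1.0


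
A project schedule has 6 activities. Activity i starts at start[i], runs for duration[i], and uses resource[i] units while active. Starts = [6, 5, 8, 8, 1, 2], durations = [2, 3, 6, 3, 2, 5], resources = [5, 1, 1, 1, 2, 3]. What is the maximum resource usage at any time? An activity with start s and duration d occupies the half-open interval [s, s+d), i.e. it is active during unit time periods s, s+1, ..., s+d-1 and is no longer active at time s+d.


Each activity i is active on [start_i, start_i + duration_i).
Compute total resource usage per time slot:
  t=0: active resources = [], total = 0
  t=1: active resources = [2], total = 2
  t=2: active resources = [2, 3], total = 5
  t=3: active resources = [3], total = 3
  t=4: active resources = [3], total = 3
  t=5: active resources = [1, 3], total = 4
  t=6: active resources = [5, 1, 3], total = 9
  t=7: active resources = [5, 1], total = 6
  t=8: active resources = [1, 1], total = 2
  t=9: active resources = [1, 1], total = 2
  t=10: active resources = [1, 1], total = 2
  t=11: active resources = [1], total = 1
  t=12: active resources = [1], total = 1
  t=13: active resources = [1], total = 1
Peak resource demand = 9

9


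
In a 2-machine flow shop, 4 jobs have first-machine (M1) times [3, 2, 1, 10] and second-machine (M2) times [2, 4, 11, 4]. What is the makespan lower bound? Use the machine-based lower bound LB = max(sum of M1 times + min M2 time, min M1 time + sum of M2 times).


LB1 = sum(M1 times) + min(M2 times) = 16 + 2 = 18
LB2 = min(M1 times) + sum(M2 times) = 1 + 21 = 22
Lower bound = max(LB1, LB2) = max(18, 22) = 22

22


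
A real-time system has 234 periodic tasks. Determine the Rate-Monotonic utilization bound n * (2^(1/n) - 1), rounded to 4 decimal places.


Compute 2^(1/234) = 1.0029665590
Subtract 1: 1.0029665590 - 1 = 0.0029665590
Multiply by n: 234 * 0.0029665590 = 0.6941748060
Round to 4 dp: 0.6942

0.6942


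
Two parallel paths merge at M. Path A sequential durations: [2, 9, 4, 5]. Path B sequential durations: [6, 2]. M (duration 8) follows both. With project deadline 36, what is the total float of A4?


Forward pass: ES(A4) = sum of predecessors on chain A = 15
EF = ES + duration = 15 + 5 = 20
Backward pass: LF(M) = deadline = 36; LS(M) = 36 - 8 = 28
LF(A4) = LS(M) - sum(successors on chain A) = 28 - 0 = 28
LS = LF - duration = 28 - 5 = 23
Total float = LS - ES = 23 - 15 = 8

8


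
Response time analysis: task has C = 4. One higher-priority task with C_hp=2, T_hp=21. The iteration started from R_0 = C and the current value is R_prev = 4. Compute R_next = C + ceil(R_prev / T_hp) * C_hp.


R_next = C + ceil(R_prev / T_hp) * C_hp
ceil(4 / 21) = ceil(0.1905) = 1
Interference = 1 * 2 = 2
R_next = 4 + 2 = 6

6


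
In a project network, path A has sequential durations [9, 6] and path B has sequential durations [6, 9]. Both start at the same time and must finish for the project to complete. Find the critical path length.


Path A total = 9 + 6 = 15
Path B total = 6 + 9 = 15
Critical path = longest path = max(15, 15) = 15

15


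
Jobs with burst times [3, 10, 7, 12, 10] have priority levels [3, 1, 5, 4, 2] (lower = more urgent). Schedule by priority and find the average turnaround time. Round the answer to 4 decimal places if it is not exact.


Sort by priority (ascending = highest first):
Order: [(1, 10), (2, 10), (3, 3), (4, 12), (5, 7)]
Completion times:
  Priority 1, burst=10, C=10
  Priority 2, burst=10, C=20
  Priority 3, burst=3, C=23
  Priority 4, burst=12, C=35
  Priority 5, burst=7, C=42
Average turnaround = 130/5 = 26.0

26.0


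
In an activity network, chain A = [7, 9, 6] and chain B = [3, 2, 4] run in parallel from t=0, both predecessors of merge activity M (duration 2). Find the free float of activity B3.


ES(B3) = sum of predecessors on chain B = 5
EF(B3) = ES + duration = 5 + 4 = 9
Successor of B3 is M. ES(M) = max(sum(A), sum(B)) = max(22, 9) = 22
Free float = ES(successor) - EF(current) = 22 - 9 = 13

13


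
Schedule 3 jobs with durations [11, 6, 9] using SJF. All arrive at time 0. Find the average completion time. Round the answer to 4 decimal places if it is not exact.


SJF order (ascending): [6, 9, 11]
Completion times:
  Job 1: burst=6, C=6
  Job 2: burst=9, C=15
  Job 3: burst=11, C=26
Average completion = 47/3 = 15.6667

15.6667


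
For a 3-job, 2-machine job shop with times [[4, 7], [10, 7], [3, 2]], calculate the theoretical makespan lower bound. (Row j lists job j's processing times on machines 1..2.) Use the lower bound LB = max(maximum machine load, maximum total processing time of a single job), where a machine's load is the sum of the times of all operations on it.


Machine loads:
  Machine 1: 4 + 10 + 3 = 17
  Machine 2: 7 + 7 + 2 = 16
Max machine load = 17
Job totals:
  Job 1: 11
  Job 2: 17
  Job 3: 5
Max job total = 17
Lower bound = max(17, 17) = 17

17


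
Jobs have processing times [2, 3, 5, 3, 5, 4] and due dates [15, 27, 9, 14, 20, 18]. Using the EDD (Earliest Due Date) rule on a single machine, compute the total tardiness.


Sort by due date (EDD order): [(5, 9), (3, 14), (2, 15), (4, 18), (5, 20), (3, 27)]
Compute completion times and tardiness:
  Job 1: p=5, d=9, C=5, tardiness=max(0,5-9)=0
  Job 2: p=3, d=14, C=8, tardiness=max(0,8-14)=0
  Job 3: p=2, d=15, C=10, tardiness=max(0,10-15)=0
  Job 4: p=4, d=18, C=14, tardiness=max(0,14-18)=0
  Job 5: p=5, d=20, C=19, tardiness=max(0,19-20)=0
  Job 6: p=3, d=27, C=22, tardiness=max(0,22-27)=0
Total tardiness = 0

0


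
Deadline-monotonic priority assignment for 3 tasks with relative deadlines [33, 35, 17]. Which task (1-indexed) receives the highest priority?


Sort tasks by relative deadline (ascending):
  Task 3: deadline = 17
  Task 1: deadline = 33
  Task 2: deadline = 35
Priority order (highest first): [3, 1, 2]
Highest priority task = 3

3


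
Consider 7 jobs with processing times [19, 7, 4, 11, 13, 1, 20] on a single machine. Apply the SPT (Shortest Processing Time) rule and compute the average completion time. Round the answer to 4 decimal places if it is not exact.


Sort jobs by processing time (SPT order): [1, 4, 7, 11, 13, 19, 20]
Compute completion times sequentially:
  Job 1: processing = 1, completes at 1
  Job 2: processing = 4, completes at 5
  Job 3: processing = 7, completes at 12
  Job 4: processing = 11, completes at 23
  Job 5: processing = 13, completes at 36
  Job 6: processing = 19, completes at 55
  Job 7: processing = 20, completes at 75
Sum of completion times = 207
Average completion time = 207/7 = 29.5714

29.5714


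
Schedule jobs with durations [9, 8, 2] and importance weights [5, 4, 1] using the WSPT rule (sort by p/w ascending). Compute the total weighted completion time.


Compute p/w ratios and sort ascending (WSPT): [(9, 5), (8, 4), (2, 1)]
Compute weighted completion times:
  Job (p=9,w=5): C=9, w*C=5*9=45
  Job (p=8,w=4): C=17, w*C=4*17=68
  Job (p=2,w=1): C=19, w*C=1*19=19
Total weighted completion time = 132

132


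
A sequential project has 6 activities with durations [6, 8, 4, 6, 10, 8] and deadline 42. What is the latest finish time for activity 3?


LF(activity 3) = deadline - sum of successor durations
Successors: activities 4 through 6 with durations [6, 10, 8]
Sum of successor durations = 24
LF = 42 - 24 = 18

18


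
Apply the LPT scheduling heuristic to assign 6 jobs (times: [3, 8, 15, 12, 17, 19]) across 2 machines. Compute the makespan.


Sort jobs in decreasing order (LPT): [19, 17, 15, 12, 8, 3]
Assign each job to the least loaded machine:
  Machine 1: jobs [19, 12, 8], load = 39
  Machine 2: jobs [17, 15, 3], load = 35
Makespan = max load = 39

39


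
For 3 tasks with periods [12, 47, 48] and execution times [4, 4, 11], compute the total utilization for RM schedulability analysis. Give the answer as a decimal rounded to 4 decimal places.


Compute individual utilizations (exact fractions):
  Task 1: C/T = 4/12 = 1/3 (approx. 0.3333)
  Task 2: C/T = 4/47 (approx. 0.0851)
  Task 3: C/T = 11/48 (approx. 0.2292)
Total utilization U = 1/3 + 4/47 + 11/48 = 487/752
Rounded to 4 decimal places: U = 0.6476
RM (Liu & Layland) bound for 3 tasks = 0.779763; compare with U = 487/752 (approx. 0.647606)
U <= bound, so schedulable by RM sufficient condition.

0.6476


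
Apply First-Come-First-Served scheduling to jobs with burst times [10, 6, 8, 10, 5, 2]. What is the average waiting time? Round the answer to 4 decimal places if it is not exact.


FCFS order (as given): [10, 6, 8, 10, 5, 2]
Waiting times:
  Job 1: wait = 0
  Job 2: wait = 10
  Job 3: wait = 16
  Job 4: wait = 24
  Job 5: wait = 34
  Job 6: wait = 39
Sum of waiting times = 123
Average waiting time = 123/6 = 20.5

20.5


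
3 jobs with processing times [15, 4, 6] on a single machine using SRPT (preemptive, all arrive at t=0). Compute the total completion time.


Since all jobs arrive at t=0, SRPT equals SPT ordering.
SPT order: [4, 6, 15]
Completion times:
  Job 1: p=4, C=4
  Job 2: p=6, C=10
  Job 3: p=15, C=25
Total completion time = 4 + 10 + 25 = 39

39


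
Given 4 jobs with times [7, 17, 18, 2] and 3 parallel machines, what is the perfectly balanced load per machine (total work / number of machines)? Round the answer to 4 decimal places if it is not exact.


Total processing time = 7 + 17 + 18 + 2 = 44
Number of machines = 3
Ideal balanced load = 44 / 3 = 14.6667

14.6667


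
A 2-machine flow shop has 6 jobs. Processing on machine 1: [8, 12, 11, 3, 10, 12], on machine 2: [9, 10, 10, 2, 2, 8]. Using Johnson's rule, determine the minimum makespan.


Apply Johnson's rule:
  Group 1 (a <= b): [(1, 8, 9)]
  Group 2 (a > b): [(2, 12, 10), (3, 11, 10), (6, 12, 8), (4, 3, 2), (5, 10, 2)]
Optimal job order: [1, 2, 3, 6, 4, 5]
Schedule:
  Job 1: M1 done at 8, M2 done at 17
  Job 2: M1 done at 20, M2 done at 30
  Job 3: M1 done at 31, M2 done at 41
  Job 6: M1 done at 43, M2 done at 51
  Job 4: M1 done at 46, M2 done at 53
  Job 5: M1 done at 56, M2 done at 58
Makespan = 58

58


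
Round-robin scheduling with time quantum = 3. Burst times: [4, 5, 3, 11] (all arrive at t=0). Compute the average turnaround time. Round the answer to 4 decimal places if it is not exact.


Time quantum = 3
Execution trace:
  J1 runs 3 units, time = 3
  J2 runs 3 units, time = 6
  J3 runs 3 units, time = 9
  J4 runs 3 units, time = 12
  J1 runs 1 units, time = 13
  J2 runs 2 units, time = 15
  J4 runs 3 units, time = 18
  J4 runs 3 units, time = 21
  J4 runs 2 units, time = 23
Finish times: [13, 15, 9, 23]
Average turnaround = 60/4 = 15.0

15.0


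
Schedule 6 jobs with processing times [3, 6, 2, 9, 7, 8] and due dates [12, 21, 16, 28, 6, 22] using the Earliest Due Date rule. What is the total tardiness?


Sort by due date (EDD order): [(7, 6), (3, 12), (2, 16), (6, 21), (8, 22), (9, 28)]
Compute completion times and tardiness:
  Job 1: p=7, d=6, C=7, tardiness=max(0,7-6)=1
  Job 2: p=3, d=12, C=10, tardiness=max(0,10-12)=0
  Job 3: p=2, d=16, C=12, tardiness=max(0,12-16)=0
  Job 4: p=6, d=21, C=18, tardiness=max(0,18-21)=0
  Job 5: p=8, d=22, C=26, tardiness=max(0,26-22)=4
  Job 6: p=9, d=28, C=35, tardiness=max(0,35-28)=7
Total tardiness = 12

12


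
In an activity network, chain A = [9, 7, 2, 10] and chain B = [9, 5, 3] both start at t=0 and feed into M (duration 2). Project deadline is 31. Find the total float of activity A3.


Forward pass: ES(A3) = sum of predecessors on chain A = 16
EF = ES + duration = 16 + 2 = 18
Backward pass: LF(M) = deadline = 31; LS(M) = 31 - 2 = 29
LF(A3) = LS(M) - sum(successors on chain A) = 29 - 10 = 19
LS = LF - duration = 19 - 2 = 17
Total float = LS - ES = 17 - 16 = 1

1


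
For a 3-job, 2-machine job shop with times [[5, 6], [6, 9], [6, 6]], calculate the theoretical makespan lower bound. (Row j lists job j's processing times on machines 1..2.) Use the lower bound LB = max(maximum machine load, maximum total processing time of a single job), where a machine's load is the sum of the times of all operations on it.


Machine loads:
  Machine 1: 5 + 6 + 6 = 17
  Machine 2: 6 + 9 + 6 = 21
Max machine load = 21
Job totals:
  Job 1: 11
  Job 2: 15
  Job 3: 12
Max job total = 15
Lower bound = max(21, 15) = 21

21


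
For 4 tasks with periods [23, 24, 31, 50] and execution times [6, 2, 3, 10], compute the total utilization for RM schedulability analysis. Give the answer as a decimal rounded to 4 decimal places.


Compute individual utilizations (exact fractions):
  Task 1: C/T = 6/23 (approx. 0.2609)
  Task 2: C/T = 2/24 = 1/12 (approx. 0.0833)
  Task 3: C/T = 3/31 (approx. 0.0968)
  Task 4: C/T = 10/50 = 1/5 (approx. 0.2)
Total utilization U = 6/23 + 1/12 + 3/31 + 1/5 = 27421/42780
Rounded to 4 decimal places: U = 0.6410
RM (Liu & Layland) bound for 4 tasks = 0.756828; compare with U = 27421/42780 (approx. 0.640977)
U <= bound, so schedulable by RM sufficient condition.

0.6410


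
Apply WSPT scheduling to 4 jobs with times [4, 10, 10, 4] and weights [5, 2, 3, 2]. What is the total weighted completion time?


Compute p/w ratios and sort ascending (WSPT): [(4, 5), (4, 2), (10, 3), (10, 2)]
Compute weighted completion times:
  Job (p=4,w=5): C=4, w*C=5*4=20
  Job (p=4,w=2): C=8, w*C=2*8=16
  Job (p=10,w=3): C=18, w*C=3*18=54
  Job (p=10,w=2): C=28, w*C=2*28=56
Total weighted completion time = 146

146


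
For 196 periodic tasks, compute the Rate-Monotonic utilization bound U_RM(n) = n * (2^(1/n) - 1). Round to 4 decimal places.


Compute 2^(1/196) = 1.0035427259
Subtract 1: 1.0035427259 - 1 = 0.0035427259
Multiply by n: 196 * 0.0035427259 = 0.6943742764
Round to 4 dp: 0.6944

0.6944


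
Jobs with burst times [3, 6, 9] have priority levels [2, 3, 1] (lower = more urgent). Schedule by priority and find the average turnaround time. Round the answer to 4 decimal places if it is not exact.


Sort by priority (ascending = highest first):
Order: [(1, 9), (2, 3), (3, 6)]
Completion times:
  Priority 1, burst=9, C=9
  Priority 2, burst=3, C=12
  Priority 3, burst=6, C=18
Average turnaround = 39/3 = 13.0

13.0


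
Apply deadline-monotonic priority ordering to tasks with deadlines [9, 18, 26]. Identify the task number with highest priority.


Sort tasks by relative deadline (ascending):
  Task 1: deadline = 9
  Task 2: deadline = 18
  Task 3: deadline = 26
Priority order (highest first): [1, 2, 3]
Highest priority task = 1

1


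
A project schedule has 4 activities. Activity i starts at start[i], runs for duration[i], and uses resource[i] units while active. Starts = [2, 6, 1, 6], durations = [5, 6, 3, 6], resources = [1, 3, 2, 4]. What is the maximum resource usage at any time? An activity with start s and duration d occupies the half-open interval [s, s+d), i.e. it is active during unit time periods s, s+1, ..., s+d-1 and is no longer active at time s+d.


Each activity i is active on [start_i, start_i + duration_i).
Compute total resource usage per time slot:
  t=0: active resources = [], total = 0
  t=1: active resources = [2], total = 2
  t=2: active resources = [1, 2], total = 3
  t=3: active resources = [1, 2], total = 3
  t=4: active resources = [1], total = 1
  t=5: active resources = [1], total = 1
  t=6: active resources = [1, 3, 4], total = 8
  t=7: active resources = [3, 4], total = 7
  t=8: active resources = [3, 4], total = 7
  t=9: active resources = [3, 4], total = 7
  t=10: active resources = [3, 4], total = 7
  t=11: active resources = [3, 4], total = 7
Peak resource demand = 8

8


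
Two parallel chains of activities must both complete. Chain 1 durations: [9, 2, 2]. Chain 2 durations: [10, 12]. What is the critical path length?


Path A total = 9 + 2 + 2 = 13
Path B total = 10 + 12 = 22
Critical path = longest path = max(13, 22) = 22

22


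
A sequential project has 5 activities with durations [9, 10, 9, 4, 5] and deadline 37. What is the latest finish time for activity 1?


LF(activity 1) = deadline - sum of successor durations
Successors: activities 2 through 5 with durations [10, 9, 4, 5]
Sum of successor durations = 28
LF = 37 - 28 = 9

9


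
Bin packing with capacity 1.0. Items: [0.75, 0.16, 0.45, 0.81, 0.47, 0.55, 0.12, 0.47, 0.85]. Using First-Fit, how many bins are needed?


Place items sequentially using First-Fit:
  Item 0.75 -> new Bin 1
  Item 0.16 -> Bin 1 (now 0.91)
  Item 0.45 -> new Bin 2
  Item 0.81 -> new Bin 3
  Item 0.47 -> Bin 2 (now 0.92)
  Item 0.55 -> new Bin 4
  Item 0.12 -> Bin 3 (now 0.93)
  Item 0.47 -> new Bin 5
  Item 0.85 -> new Bin 6
Total bins used = 6

6


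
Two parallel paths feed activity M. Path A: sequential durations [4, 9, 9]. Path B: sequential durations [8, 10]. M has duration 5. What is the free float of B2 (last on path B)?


ES(B2) = sum of predecessors on chain B = 8
EF(B2) = ES + duration = 8 + 10 = 18
Successor of B2 is M. ES(M) = max(sum(A), sum(B)) = max(22, 18) = 22
Free float = ES(successor) - EF(current) = 22 - 18 = 4

4


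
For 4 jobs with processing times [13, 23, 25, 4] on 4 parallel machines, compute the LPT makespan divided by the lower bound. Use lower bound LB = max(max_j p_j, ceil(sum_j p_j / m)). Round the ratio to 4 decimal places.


LPT order: [25, 23, 13, 4]
Machine loads after assignment: [25, 23, 13, 4]
LPT makespan = 25
Lower bound = max(max_job, ceil(total/4)) = max(25, 17) = 25
Ratio = 25 / 25 = 1.0

1.0


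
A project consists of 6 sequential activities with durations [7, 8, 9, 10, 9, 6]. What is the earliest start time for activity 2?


Activity 2 starts after activities 1 through 1 complete.
Predecessor durations: [7]
ES = 7 = 7

7


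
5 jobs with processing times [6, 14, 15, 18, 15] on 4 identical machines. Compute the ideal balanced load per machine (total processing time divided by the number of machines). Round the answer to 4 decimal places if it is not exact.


Total processing time = 6 + 14 + 15 + 18 + 15 = 68
Number of machines = 4
Ideal balanced load = 68 / 4 = 17.0

17.0


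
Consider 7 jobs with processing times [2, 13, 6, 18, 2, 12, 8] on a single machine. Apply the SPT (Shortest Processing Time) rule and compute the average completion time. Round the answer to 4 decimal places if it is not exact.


Sort jobs by processing time (SPT order): [2, 2, 6, 8, 12, 13, 18]
Compute completion times sequentially:
  Job 1: processing = 2, completes at 2
  Job 2: processing = 2, completes at 4
  Job 3: processing = 6, completes at 10
  Job 4: processing = 8, completes at 18
  Job 5: processing = 12, completes at 30
  Job 6: processing = 13, completes at 43
  Job 7: processing = 18, completes at 61
Sum of completion times = 168
Average completion time = 168/7 = 24.0

24.0


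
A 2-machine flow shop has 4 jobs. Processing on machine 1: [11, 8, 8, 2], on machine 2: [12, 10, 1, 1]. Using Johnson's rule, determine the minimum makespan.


Apply Johnson's rule:
  Group 1 (a <= b): [(2, 8, 10), (1, 11, 12)]
  Group 2 (a > b): [(3, 8, 1), (4, 2, 1)]
Optimal job order: [2, 1, 3, 4]
Schedule:
  Job 2: M1 done at 8, M2 done at 18
  Job 1: M1 done at 19, M2 done at 31
  Job 3: M1 done at 27, M2 done at 32
  Job 4: M1 done at 29, M2 done at 33
Makespan = 33

33


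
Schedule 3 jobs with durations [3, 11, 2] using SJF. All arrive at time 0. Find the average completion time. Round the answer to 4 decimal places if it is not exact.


SJF order (ascending): [2, 3, 11]
Completion times:
  Job 1: burst=2, C=2
  Job 2: burst=3, C=5
  Job 3: burst=11, C=16
Average completion = 23/3 = 7.6667

7.6667


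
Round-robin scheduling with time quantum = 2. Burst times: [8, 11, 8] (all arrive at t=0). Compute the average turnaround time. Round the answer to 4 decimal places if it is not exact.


Time quantum = 2
Execution trace:
  J1 runs 2 units, time = 2
  J2 runs 2 units, time = 4
  J3 runs 2 units, time = 6
  J1 runs 2 units, time = 8
  J2 runs 2 units, time = 10
  J3 runs 2 units, time = 12
  J1 runs 2 units, time = 14
  J2 runs 2 units, time = 16
  J3 runs 2 units, time = 18
  J1 runs 2 units, time = 20
  J2 runs 2 units, time = 22
  J3 runs 2 units, time = 24
  J2 runs 2 units, time = 26
  J2 runs 1 units, time = 27
Finish times: [20, 27, 24]
Average turnaround = 71/3 = 23.6667

23.6667


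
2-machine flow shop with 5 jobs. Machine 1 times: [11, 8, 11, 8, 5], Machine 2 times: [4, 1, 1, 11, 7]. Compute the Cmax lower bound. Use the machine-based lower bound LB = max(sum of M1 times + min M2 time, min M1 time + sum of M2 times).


LB1 = sum(M1 times) + min(M2 times) = 43 + 1 = 44
LB2 = min(M1 times) + sum(M2 times) = 5 + 24 = 29
Lower bound = max(LB1, LB2) = max(44, 29) = 44

44


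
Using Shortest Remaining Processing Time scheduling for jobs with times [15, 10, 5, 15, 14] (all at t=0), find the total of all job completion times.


Since all jobs arrive at t=0, SRPT equals SPT ordering.
SPT order: [5, 10, 14, 15, 15]
Completion times:
  Job 1: p=5, C=5
  Job 2: p=10, C=15
  Job 3: p=14, C=29
  Job 4: p=15, C=44
  Job 5: p=15, C=59
Total completion time = 5 + 15 + 29 + 44 + 59 = 152

152


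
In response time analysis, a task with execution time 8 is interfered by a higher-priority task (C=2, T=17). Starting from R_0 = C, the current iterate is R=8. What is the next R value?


R_next = C + ceil(R_prev / T_hp) * C_hp
ceil(8 / 17) = ceil(0.4706) = 1
Interference = 1 * 2 = 2
R_next = 8 + 2 = 10

10


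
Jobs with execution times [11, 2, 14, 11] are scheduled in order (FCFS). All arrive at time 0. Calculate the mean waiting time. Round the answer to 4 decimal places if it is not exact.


FCFS order (as given): [11, 2, 14, 11]
Waiting times:
  Job 1: wait = 0
  Job 2: wait = 11
  Job 3: wait = 13
  Job 4: wait = 27
Sum of waiting times = 51
Average waiting time = 51/4 = 12.75

12.75


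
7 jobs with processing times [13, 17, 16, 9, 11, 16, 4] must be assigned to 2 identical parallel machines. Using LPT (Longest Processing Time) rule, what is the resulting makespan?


Sort jobs in decreasing order (LPT): [17, 16, 16, 13, 11, 9, 4]
Assign each job to the least loaded machine:
  Machine 1: jobs [17, 13, 11, 4], load = 45
  Machine 2: jobs [16, 16, 9], load = 41
Makespan = max load = 45

45


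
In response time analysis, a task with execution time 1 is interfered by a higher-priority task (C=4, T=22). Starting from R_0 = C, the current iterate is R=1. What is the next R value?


R_next = C + ceil(R_prev / T_hp) * C_hp
ceil(1 / 22) = ceil(0.0455) = 1
Interference = 1 * 4 = 4
R_next = 1 + 4 = 5

5


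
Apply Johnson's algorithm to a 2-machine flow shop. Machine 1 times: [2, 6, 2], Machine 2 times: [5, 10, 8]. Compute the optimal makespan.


Apply Johnson's rule:
  Group 1 (a <= b): [(1, 2, 5), (3, 2, 8), (2, 6, 10)]
  Group 2 (a > b): []
Optimal job order: [1, 3, 2]
Schedule:
  Job 1: M1 done at 2, M2 done at 7
  Job 3: M1 done at 4, M2 done at 15
  Job 2: M1 done at 10, M2 done at 25
Makespan = 25

25


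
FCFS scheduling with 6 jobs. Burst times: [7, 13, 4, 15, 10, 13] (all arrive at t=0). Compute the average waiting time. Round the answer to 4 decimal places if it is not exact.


FCFS order (as given): [7, 13, 4, 15, 10, 13]
Waiting times:
  Job 1: wait = 0
  Job 2: wait = 7
  Job 3: wait = 20
  Job 4: wait = 24
  Job 5: wait = 39
  Job 6: wait = 49
Sum of waiting times = 139
Average waiting time = 139/6 = 23.1667

23.1667


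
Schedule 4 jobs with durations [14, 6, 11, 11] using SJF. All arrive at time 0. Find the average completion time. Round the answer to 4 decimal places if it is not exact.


SJF order (ascending): [6, 11, 11, 14]
Completion times:
  Job 1: burst=6, C=6
  Job 2: burst=11, C=17
  Job 3: burst=11, C=28
  Job 4: burst=14, C=42
Average completion = 93/4 = 23.25

23.25


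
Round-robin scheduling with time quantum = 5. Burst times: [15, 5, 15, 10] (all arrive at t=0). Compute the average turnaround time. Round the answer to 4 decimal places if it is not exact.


Time quantum = 5
Execution trace:
  J1 runs 5 units, time = 5
  J2 runs 5 units, time = 10
  J3 runs 5 units, time = 15
  J4 runs 5 units, time = 20
  J1 runs 5 units, time = 25
  J3 runs 5 units, time = 30
  J4 runs 5 units, time = 35
  J1 runs 5 units, time = 40
  J3 runs 5 units, time = 45
Finish times: [40, 10, 45, 35]
Average turnaround = 130/4 = 32.5

32.5


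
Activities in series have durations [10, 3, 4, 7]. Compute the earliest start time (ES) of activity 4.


Activity 4 starts after activities 1 through 3 complete.
Predecessor durations: [10, 3, 4]
ES = 10 + 3 + 4 = 17

17
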